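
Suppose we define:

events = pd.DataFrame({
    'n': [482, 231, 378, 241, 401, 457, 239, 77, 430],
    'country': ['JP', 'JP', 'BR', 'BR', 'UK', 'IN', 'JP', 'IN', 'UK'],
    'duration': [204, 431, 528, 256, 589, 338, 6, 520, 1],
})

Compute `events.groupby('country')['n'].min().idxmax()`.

group by country, min of n:
country
BR    241
IN     77
JP    231
UK    401
Name: n, dtype: int64

UK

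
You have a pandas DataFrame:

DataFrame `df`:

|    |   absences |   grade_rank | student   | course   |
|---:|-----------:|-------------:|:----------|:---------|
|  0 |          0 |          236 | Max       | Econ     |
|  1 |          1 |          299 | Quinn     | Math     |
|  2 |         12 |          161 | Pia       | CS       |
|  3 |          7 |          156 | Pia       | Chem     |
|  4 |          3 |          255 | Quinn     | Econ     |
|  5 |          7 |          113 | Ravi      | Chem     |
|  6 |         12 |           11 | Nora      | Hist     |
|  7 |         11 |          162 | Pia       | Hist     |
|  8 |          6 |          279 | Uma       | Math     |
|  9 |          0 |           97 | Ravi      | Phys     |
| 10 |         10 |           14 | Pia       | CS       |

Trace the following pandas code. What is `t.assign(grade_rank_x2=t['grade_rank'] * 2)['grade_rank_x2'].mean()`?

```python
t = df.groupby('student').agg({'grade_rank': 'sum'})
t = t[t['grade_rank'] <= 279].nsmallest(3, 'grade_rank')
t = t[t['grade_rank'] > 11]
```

group by student, sum of grade_rank:
         grade_rank
student            
Max             236
Nora             11
Pia             493
Quinn           554
Ravi            210
Uma             279
filter rows where grade_rank <= 279:
         grade_rank
student            
Max             236
Nora             11
Ravi            210
Uma             279
take 3 rows with smallest grade_rank:
         grade_rank
student            
Nora             11
Ravi            210
Max             236
filter rows where grade_rank > 11:
         grade_rank
student            
Ravi            210
Max             236
add column grade_rank_x2 = t['grade_rank'] * 2:
         grade_rank  grade_rank_x2
student                           
Ravi            210            420
Max             236            472
mean of column 'grade_rank_x2' → 446.0

446.0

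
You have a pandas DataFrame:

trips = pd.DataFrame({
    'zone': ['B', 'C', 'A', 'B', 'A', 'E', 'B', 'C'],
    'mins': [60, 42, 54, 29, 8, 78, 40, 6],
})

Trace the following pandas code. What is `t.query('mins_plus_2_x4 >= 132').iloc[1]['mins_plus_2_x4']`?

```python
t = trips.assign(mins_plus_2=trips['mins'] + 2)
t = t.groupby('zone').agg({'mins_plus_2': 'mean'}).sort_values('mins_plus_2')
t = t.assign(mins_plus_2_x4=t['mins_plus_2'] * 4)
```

180.0

add column mins_plus_2 = trips['mins'] + 2:
  zone  mins  mins_plus_2
0    B    60           62
1    C    42           44
2    A    54           56
3    B    29           31
4    A     8           10
5    E    78           80
6    B    40           42
7    C     6            8
group by zone, mean of mins_plus_2:
      mins_plus_2
zone             
A            33.0
B            45.0
C            26.0
E            80.0
sort by mins_plus_2:
      mins_plus_2
zone             
C            26.0
A            33.0
B            45.0
E            80.0
add column mins_plus_2_x4 = t['mins_plus_2'] * 4:
      mins_plus_2  mins_plus_2_x4
zone                             
C            26.0           104.0
A            33.0           132.0
B            45.0           180.0
E            80.0           320.0
filter rows where mins_plus_2_x4 >= 132:
      mins_plus_2  mins_plus_2_x4
zone                             
A            33.0           132.0
B            45.0           180.0
E            80.0           320.0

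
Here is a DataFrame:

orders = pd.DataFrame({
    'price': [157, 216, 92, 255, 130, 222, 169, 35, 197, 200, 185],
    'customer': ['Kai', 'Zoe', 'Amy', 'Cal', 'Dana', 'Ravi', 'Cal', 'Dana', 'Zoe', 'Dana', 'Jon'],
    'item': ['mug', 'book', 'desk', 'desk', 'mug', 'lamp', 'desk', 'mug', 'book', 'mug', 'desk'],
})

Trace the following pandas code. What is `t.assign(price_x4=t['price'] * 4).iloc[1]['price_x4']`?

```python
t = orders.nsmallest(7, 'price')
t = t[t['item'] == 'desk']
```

take 7 rows with smallest price:
    price customer  item
7      35     Dana   mug
2      92      Amy  desk
4     130     Dana   mug
0     157      Kai   mug
6     169      Cal  desk
10    185      Jon  desk
8     197      Zoe  book
filter rows where item == 'desk':
    price customer  item
2      92      Amy  desk
6     169      Cal  desk
10    185      Jon  desk
add column price_x4 = t['price'] * 4:
    price customer  item  price_x4
2      92      Amy  desk       368
6     169      Cal  desk       676
10    185      Jon  desk       740
The value at position 1, column 'price_x4' is 676.

676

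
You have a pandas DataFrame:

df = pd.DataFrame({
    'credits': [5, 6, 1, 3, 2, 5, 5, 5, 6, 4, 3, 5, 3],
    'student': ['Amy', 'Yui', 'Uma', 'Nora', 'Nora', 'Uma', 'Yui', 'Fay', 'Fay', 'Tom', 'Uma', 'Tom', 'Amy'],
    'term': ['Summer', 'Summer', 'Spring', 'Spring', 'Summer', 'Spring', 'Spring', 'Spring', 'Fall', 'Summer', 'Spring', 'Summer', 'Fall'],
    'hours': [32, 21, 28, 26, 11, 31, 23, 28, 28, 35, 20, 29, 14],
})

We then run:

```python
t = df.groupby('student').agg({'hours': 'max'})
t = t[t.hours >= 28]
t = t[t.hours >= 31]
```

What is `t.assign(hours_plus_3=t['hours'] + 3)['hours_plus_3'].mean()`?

group by student, max of hours:
         hours
student       
Amy         32
Fay         28
Nora        26
Tom         35
Uma         31
Yui         23
filter rows where hours >= 28:
         hours
student       
Amy         32
Fay         28
Tom         35
Uma         31
filter rows where hours >= 31:
         hours
student       
Amy         32
Tom         35
Uma         31
add column hours_plus_3 = t['hours'] + 3:
         hours  hours_plus_3
student                     
Amy         32            35
Tom         35            38
Uma         31            34
So mean() = 35.6666666667.

35.6666666667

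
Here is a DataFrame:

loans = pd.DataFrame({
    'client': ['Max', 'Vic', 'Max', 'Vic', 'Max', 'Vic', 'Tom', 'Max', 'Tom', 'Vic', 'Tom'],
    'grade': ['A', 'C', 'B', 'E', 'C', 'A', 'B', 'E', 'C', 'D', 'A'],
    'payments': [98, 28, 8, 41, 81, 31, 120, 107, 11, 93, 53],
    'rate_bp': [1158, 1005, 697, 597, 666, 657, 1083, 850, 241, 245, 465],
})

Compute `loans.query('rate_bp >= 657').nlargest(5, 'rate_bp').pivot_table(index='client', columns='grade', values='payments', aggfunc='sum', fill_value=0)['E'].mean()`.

35.6666666667

filter rows where rate_bp >= 657:
  client grade  payments  rate_bp
0    Max     A        98     1158
1    Vic     C        28     1005
2    Max     B         8      697
4    Max     C        81      666
5    Vic     A        31      657
6    Tom     B       120     1083
7    Max     E       107      850
take 5 rows with largest rate_bp:
  client grade  payments  rate_bp
0    Max     A        98     1158
6    Tom     B       120     1083
1    Vic     C        28     1005
7    Max     E       107      850
2    Max     B         8      697
pivot: rows=client, cols=grade, sum(payments):
grade    A    B   C    E
client                  
Max     98    8   0  107
Tom      0  120   0    0
Vic      0    0  28    0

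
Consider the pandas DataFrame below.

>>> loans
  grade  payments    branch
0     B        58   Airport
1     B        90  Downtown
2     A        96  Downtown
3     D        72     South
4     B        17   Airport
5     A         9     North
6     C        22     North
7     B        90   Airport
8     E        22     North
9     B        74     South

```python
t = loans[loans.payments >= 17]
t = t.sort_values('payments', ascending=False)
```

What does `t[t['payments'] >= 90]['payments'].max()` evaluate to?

96

filter rows where payments >= 17:
  grade  payments    branch
0     B        58   Airport
1     B        90  Downtown
2     A        96  Downtown
3     D        72     South
4     B        17   Airport
6     C        22     North
7     B        90   Airport
8     E        22     North
9     B        74     South
sort by payments descending:
  grade  payments    branch
2     A        96  Downtown
1     B        90  Downtown
7     B        90   Airport
9     B        74     South
3     D        72     South
0     B        58   Airport
6     C        22     North
8     E        22     North
4     B        17   Airport
filter rows where payments >= 90:
  grade  payments    branch
2     A        96  Downtown
1     B        90  Downtown
7     B        90   Airport
The max of column 'payments' is 96.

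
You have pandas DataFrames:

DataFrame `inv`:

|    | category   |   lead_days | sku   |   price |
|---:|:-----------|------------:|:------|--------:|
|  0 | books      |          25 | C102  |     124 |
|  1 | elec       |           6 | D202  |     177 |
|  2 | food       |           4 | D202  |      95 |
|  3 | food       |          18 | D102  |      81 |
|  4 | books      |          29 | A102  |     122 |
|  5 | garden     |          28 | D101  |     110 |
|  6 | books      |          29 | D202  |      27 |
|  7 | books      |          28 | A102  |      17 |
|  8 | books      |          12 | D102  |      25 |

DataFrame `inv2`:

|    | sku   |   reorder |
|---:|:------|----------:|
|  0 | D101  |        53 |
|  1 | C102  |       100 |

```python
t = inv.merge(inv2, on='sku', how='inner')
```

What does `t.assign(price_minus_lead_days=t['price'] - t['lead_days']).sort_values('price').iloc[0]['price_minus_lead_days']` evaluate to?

merge on 'sku' (how='inner') → 2 rows:
  category  lead_days   sku  price  reorder
0    books         25  C102    124      100
1   garden         28  D101    110       53
add column price_minus_lead_days = t['price'] - t['lead_days']:
  category  lead_days   sku  price  reorder  price_minus_lead_days
0    books         25  C102    124      100                     99
1   garden         28  D101    110       53                     82
sort by price:
  category  lead_days   sku  price  reorder  price_minus_lead_days
1   garden         28  D101    110       53                     82
0    books         25  C102    124      100                     99
Finally, value at position 0, column 'price_minus_lead_days' = 82.

82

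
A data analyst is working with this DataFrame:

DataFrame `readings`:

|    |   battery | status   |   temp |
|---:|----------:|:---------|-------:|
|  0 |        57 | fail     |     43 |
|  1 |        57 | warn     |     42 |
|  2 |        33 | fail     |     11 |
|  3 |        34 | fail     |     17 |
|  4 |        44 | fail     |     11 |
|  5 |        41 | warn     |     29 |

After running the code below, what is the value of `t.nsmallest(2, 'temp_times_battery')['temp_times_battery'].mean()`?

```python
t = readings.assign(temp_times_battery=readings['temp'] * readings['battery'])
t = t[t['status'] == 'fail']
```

add column temp_times_battery = readings['temp'] * readings['battery']:
   battery status  temp  temp_times_battery
0       57   fail    43                2451
1       57   warn    42                2394
2       33   fail    11                 363
3       34   fail    17                 578
4       44   fail    11                 484
5       41   warn    29                1189
filter rows where status == 'fail':
   battery status  temp  temp_times_battery
0       57   fail    43                2451
2       33   fail    11                 363
3       34   fail    17                 578
4       44   fail    11                 484
take 2 rows with smallest temp_times_battery:
   battery status  temp  temp_times_battery
2       33   fail    11                 363
4       44   fail    11                 484

423.5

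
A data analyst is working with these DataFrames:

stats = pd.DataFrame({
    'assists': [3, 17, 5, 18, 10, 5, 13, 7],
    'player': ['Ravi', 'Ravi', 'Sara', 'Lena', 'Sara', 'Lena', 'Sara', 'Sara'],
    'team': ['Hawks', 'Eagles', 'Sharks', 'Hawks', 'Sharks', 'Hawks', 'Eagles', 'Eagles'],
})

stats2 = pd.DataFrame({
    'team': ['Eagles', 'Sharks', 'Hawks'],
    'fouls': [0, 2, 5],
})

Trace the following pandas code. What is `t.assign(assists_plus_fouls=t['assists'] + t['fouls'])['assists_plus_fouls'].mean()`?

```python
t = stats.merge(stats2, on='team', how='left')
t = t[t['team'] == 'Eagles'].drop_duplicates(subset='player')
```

merge on 'team' (how='left') → 8 rows:
   assists player    team  fouls
0        3   Ravi   Hawks      5
1       17   Ravi  Eagles      0
2        5   Sara  Sharks      2
3       18   Lena   Hawks      5
4       10   Sara  Sharks      2
5        5   Lena   Hawks      5
6       13   Sara  Eagles      0
7        7   Sara  Eagles      0
filter rows where team == 'Eagles':
   assists player    team  fouls
1       17   Ravi  Eagles      0
6       13   Sara  Eagles      0
7        7   Sara  Eagles      0
drop duplicate player (keep=first):
   assists player    team  fouls
1       17   Ravi  Eagles      0
6       13   Sara  Eagles      0
add column assists_plus_fouls = t['assists'] + t['fouls']:
   assists player    team  fouls  assists_plus_fouls
1       17   Ravi  Eagles      0                  17
6       13   Sara  Eagles      0                  13
mean of column 'assists_plus_fouls' → 15.0

15.0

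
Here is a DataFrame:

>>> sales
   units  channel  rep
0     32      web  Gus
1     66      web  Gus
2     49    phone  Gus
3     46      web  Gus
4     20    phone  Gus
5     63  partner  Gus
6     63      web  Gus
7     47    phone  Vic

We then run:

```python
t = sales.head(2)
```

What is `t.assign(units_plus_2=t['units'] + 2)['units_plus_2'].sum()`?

102

take first 2 rows:
   units channel  rep
0     32     web  Gus
1     66     web  Gus
add column units_plus_2 = t['units'] + 2:
   units channel  rep  units_plus_2
0     32     web  Gus            34
1     66     web  Gus            68
sum of column 'units_plus_2' → 102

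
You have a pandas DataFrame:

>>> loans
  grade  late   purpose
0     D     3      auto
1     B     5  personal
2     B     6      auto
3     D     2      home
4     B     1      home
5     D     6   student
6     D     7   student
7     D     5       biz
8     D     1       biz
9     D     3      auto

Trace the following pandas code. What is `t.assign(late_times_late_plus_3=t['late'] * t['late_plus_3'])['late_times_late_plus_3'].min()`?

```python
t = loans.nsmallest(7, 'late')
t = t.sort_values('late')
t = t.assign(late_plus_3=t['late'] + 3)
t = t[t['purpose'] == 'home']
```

4

take 7 rows with smallest late:
  grade  late   purpose
4     B     1      home
8     D     1       biz
3     D     2      home
0     D     3      auto
9     D     3      auto
1     B     5  personal
7     D     5       biz
sort by late:
  grade  late   purpose
4     B     1      home
8     D     1       biz
3     D     2      home
0     D     3      auto
9     D     3      auto
1     B     5  personal
7     D     5       biz
add column late_plus_3 = t['late'] + 3:
  grade  late   purpose  late_plus_3
4     B     1      home            4
8     D     1       biz            4
3     D     2      home            5
0     D     3      auto            6
9     D     3      auto            6
1     B     5  personal            8
7     D     5       biz            8
filter rows where purpose == 'home':
  grade  late purpose  late_plus_3
4     B     1    home            4
3     D     2    home            5
add column late_times_late_plus_3 = t['late'] * t['late_plus_3']:
  grade  late purpose  late_plus_3  late_times_late_plus_3
4     B     1    home            4                       4
3     D     2    home            5                      10
Hence 4.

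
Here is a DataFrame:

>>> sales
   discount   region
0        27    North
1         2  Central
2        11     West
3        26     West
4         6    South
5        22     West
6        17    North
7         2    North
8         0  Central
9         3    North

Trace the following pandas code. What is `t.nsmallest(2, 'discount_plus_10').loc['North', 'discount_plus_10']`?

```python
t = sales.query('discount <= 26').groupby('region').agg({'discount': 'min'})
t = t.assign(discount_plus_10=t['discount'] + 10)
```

filter rows where discount <= 26:
   discount   region
1         2  Central
2        11     West
3        26     West
4         6    South
5        22     West
6        17    North
7         2    North
8         0  Central
9         3    North
group by region, min of discount:
         discount
region           
Central         0
North           2
South           6
West           11
add column discount_plus_10 = t['discount'] + 10:
         discount  discount_plus_10
region                             
Central         0                10
North           2                12
South           6                16
West           11                21
take 2 rows with smallest discount_plus_10:
         discount  discount_plus_10
region                             
Central         0                10
North           2                12
Hence 12.

12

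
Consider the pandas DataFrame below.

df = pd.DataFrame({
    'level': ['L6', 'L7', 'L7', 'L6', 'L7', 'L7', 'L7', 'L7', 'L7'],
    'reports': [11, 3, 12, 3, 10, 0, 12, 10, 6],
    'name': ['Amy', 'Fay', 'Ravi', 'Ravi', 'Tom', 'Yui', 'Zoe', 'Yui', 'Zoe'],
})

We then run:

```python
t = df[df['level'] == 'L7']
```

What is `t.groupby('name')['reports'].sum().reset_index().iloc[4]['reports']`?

filter rows where level == 'L7':
  level  reports  name
1    L7        3   Fay
2    L7       12  Ravi
4    L7       10   Tom
5    L7        0   Yui
6    L7       12   Zoe
7    L7       10   Yui
8    L7        6   Zoe
group by name, sum of reports:
name
Fay      3
Ravi    12
Tom     10
Yui     10
Zoe     18
Name: reports, dtype: int64
reset_index():
   name  reports
0   Fay        3
1  Ravi       12
2   Tom       10
3   Yui       10
4   Zoe       18
value at position 4, column 'reports' → 18

18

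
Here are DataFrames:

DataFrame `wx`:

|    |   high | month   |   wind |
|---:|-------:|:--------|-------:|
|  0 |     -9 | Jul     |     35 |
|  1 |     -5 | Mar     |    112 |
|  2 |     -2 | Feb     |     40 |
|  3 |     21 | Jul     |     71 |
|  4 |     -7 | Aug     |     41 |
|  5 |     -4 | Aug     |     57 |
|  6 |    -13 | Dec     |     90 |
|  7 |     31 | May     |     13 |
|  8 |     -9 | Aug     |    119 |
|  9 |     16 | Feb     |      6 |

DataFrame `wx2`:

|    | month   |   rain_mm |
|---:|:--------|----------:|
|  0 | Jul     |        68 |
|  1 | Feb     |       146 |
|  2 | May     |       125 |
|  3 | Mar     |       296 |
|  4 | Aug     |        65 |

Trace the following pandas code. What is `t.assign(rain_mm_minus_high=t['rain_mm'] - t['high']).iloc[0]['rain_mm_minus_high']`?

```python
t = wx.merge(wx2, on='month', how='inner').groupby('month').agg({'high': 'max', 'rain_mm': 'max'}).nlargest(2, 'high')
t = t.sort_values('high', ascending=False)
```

merge on 'month' (how='inner') → 9 rows:
   high month  wind  rain_mm
0    -9   Jul    35       68
1    -5   Mar   112      296
2    -2   Feb    40      146
3    21   Jul    71       68
4    -7   Aug    41       65
5    -4   Aug    57       65
6    31   May    13      125
7    -9   Aug   119       65
8    16   Feb     6      146
group by month: max(high), max(rain_mm):
       high  rain_mm
month               
Aug      -4       65
Feb      16      146
Jul      21       68
Mar      -5      296
May      31      125
take 2 rows with largest high:
       high  rain_mm
month               
May      31      125
Jul      21       68
sort by high descending:
       high  rain_mm
month               
May      31      125
Jul      21       68
add column rain_mm_minus_high = t['rain_mm'] - t['high']:
       high  rain_mm  rain_mm_minus_high
month                                   
May      31      125                  94
Jul      21       68                  47

94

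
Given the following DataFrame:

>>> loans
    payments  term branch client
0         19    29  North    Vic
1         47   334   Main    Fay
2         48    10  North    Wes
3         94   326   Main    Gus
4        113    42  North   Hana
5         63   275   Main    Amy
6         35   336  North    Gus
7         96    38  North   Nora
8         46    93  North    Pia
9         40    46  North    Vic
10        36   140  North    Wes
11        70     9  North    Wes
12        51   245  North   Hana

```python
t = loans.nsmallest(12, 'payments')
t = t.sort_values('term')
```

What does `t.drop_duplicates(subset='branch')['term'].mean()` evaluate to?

142.0

take 12 rows with smallest payments:
    payments  term branch client
0         19    29  North    Vic
6         35   336  North    Gus
10        36   140  North    Wes
9         40    46  North    Vic
8         46    93  North    Pia
1         47   334   Main    Fay
2         48    10  North    Wes
12        51   245  North   Hana
5         63   275   Main    Amy
11        70     9  North    Wes
3         94   326   Main    Gus
7         96    38  North   Nora
sort by term:
    payments  term branch client
11        70     9  North    Wes
2         48    10  North    Wes
0         19    29  North    Vic
7         96    38  North   Nora
9         40    46  North    Vic
8         46    93  North    Pia
10        36   140  North    Wes
12        51   245  North   Hana
5         63   275   Main    Amy
3         94   326   Main    Gus
1         47   334   Main    Fay
6         35   336  North    Gus
drop duplicate branch (keep=first):
    payments  term branch client
11        70     9  North    Wes
5         63   275   Main    Amy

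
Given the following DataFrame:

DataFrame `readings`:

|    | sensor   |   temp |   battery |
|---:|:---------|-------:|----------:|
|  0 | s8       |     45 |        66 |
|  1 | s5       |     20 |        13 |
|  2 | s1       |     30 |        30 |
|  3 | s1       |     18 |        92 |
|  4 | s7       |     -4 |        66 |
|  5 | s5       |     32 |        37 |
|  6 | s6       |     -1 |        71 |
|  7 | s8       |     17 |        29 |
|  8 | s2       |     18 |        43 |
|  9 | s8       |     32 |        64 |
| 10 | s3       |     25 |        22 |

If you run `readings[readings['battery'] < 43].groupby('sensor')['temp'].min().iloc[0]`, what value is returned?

30

filter rows where battery < 43:
   sensor  temp  battery
1      s5    20       13
2      s1    30       30
5      s5    32       37
7      s8    17       29
10     s3    25       22
group by sensor, min of temp:
sensor
s1    30
s3    25
s5    20
s8    17
Name: temp, dtype: int64
Reading off the value at position 0, we get 30.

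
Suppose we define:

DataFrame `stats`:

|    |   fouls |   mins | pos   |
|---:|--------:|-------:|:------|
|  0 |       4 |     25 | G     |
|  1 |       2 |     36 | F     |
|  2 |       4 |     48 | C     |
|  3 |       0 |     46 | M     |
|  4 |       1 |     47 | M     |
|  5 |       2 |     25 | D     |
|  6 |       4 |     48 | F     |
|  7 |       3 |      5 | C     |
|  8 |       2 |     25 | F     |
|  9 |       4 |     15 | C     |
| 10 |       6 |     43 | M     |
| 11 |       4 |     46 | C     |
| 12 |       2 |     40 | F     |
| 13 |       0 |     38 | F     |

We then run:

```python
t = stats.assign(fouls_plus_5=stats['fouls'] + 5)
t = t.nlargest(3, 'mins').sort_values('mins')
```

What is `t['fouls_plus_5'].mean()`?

add column fouls_plus_5 = stats['fouls'] + 5:
    fouls  mins pos  fouls_plus_5
0       4    25   G             9
1       2    36   F             7
2       4    48   C             9
3       0    46   M             5
4       1    47   M             6
5       2    25   D             7
6       4    48   F             9
7       3     5   C             8
8       2    25   F             7
9       4    15   C             9
10      6    43   M            11
11      4    46   C             9
12      2    40   F             7
13      0    38   F             5
take 3 rows with largest mins:
   fouls  mins pos  fouls_plus_5
2      4    48   C             9
6      4    48   F             9
4      1    47   M             6
sort by mins:
   fouls  mins pos  fouls_plus_5
4      1    47   M             6
2      4    48   C             9
6      4    48   F             9

8.0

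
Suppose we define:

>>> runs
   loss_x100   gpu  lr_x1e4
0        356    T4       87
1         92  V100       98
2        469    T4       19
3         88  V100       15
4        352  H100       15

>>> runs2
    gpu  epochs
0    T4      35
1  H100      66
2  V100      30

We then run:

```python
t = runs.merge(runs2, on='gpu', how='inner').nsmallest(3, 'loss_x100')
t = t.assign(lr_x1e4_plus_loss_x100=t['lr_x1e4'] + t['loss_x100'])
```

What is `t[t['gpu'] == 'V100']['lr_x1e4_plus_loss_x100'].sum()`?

293

merge on 'gpu' (how='inner') → 5 rows:
   loss_x100   gpu  lr_x1e4  epochs
0        356    T4       87      35
1         92  V100       98      30
2        469    T4       19      35
3         88  V100       15      30
4        352  H100       15      66
take 3 rows with smallest loss_x100:
   loss_x100   gpu  lr_x1e4  epochs
3         88  V100       15      30
1         92  V100       98      30
4        352  H100       15      66
add column lr_x1e4_plus_loss_x100 = t['lr_x1e4'] + t['loss_x100']:
   loss_x100   gpu  lr_x1e4  epochs  lr_x1e4_plus_loss_x100
3         88  V100       15      30                     103
1         92  V100       98      30                     190
4        352  H100       15      66                     367
filter rows where gpu == 'V100':
   loss_x100   gpu  lr_x1e4  epochs  lr_x1e4_plus_loss_x100
3         88  V100       15      30                     103
1         92  V100       98      30                     190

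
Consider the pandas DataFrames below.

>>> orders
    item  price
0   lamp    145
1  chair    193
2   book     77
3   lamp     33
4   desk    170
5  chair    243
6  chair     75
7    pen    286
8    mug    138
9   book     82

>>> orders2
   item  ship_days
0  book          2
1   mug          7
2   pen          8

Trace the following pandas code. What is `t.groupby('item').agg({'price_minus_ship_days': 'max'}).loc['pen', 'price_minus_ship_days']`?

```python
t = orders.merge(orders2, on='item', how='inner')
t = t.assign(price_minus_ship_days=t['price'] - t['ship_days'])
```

278

merge on 'item' (how='inner') → 4 rows:
   item  price  ship_days
0  book     77          2
1   pen    286          8
2   mug    138          7
3  book     82          2
add column price_minus_ship_days = t['price'] - t['ship_days']:
   item  price  ship_days  price_minus_ship_days
0  book     77          2                     75
1   pen    286          8                    278
2   mug    138          7                    131
3  book     82          2                     80
group by item, max of price_minus_ship_days:
      price_minus_ship_days
item                       
book                     80
mug                     131
pen                     278
Reading off the value at row 'pen', column 'price_minus_ship_days', we get 278.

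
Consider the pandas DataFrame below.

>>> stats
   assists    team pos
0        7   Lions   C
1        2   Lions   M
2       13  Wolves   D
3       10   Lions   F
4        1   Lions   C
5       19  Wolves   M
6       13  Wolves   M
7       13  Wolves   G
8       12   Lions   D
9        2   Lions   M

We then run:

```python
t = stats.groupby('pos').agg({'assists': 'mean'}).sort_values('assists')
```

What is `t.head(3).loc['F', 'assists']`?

10.0

group by pos, mean of assists:
     assists
pos         
C        4.0
D       12.5
F       10.0
G       13.0
M        9.0
sort by assists:
     assists
pos         
C        4.0
M        9.0
F       10.0
D       12.5
G       13.0
take first 3 rows:
     assists
pos         
C        4.0
M        9.0
F       10.0
Reading off the value at row 'F', column 'assists', we get 10.0.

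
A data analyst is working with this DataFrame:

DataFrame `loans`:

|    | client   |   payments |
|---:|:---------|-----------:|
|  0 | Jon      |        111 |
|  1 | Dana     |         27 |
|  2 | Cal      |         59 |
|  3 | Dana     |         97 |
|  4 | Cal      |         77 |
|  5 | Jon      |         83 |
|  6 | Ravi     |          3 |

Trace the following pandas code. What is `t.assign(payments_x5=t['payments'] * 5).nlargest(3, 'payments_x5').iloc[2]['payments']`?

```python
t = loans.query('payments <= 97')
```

77

filter rows where payments <= 97:
  client  payments
1   Dana        27
2    Cal        59
3   Dana        97
4    Cal        77
5    Jon        83
6   Ravi         3
add column payments_x5 = t['payments'] * 5:
  client  payments  payments_x5
1   Dana        27          135
2    Cal        59          295
3   Dana        97          485
4    Cal        77          385
5    Jon        83          415
6   Ravi         3           15
take 3 rows with largest payments_x5:
  client  payments  payments_x5
3   Dana        97          485
5    Jon        83          415
4    Cal        77          385
So iloc[2]['payments'] = 77.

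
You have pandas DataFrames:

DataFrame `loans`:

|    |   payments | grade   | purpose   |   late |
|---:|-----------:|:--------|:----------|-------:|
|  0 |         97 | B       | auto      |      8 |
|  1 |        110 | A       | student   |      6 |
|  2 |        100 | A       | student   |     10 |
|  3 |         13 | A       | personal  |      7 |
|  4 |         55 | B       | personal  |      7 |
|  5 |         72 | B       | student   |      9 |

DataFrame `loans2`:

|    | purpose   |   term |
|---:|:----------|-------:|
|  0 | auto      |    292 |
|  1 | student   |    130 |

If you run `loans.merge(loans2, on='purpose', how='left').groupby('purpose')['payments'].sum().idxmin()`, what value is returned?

merge on 'purpose' (how='left') → 6 rows:
   payments grade   purpose  late   term
0        97     B      auto     8  292.0
1       110     A   student     6  130.0
2       100     A   student    10  130.0
3        13     A  personal     7    NaN
4        55     B  personal     7    NaN
5        72     B   student     9  130.0
group by purpose, sum of payments:
purpose
auto         97
personal     68
student     282
Name: payments, dtype: int64
So idxmin() = personal.

personal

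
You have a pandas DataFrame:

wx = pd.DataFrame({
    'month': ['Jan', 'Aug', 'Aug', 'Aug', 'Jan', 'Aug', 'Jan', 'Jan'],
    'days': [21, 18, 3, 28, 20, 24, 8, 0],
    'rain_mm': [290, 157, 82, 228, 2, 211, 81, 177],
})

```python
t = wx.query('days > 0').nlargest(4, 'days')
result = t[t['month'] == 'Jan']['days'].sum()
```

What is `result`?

filter rows where days > 0:
  month  days  rain_mm
0   Jan    21      290
1   Aug    18      157
2   Aug     3       82
3   Aug    28      228
4   Jan    20        2
5   Aug    24      211
6   Jan     8       81
take 4 rows with largest days:
  month  days  rain_mm
3   Aug    28      228
5   Aug    24      211
0   Jan    21      290
4   Jan    20        2
filter rows where month == 'Jan':
  month  days  rain_mm
0   Jan    21      290
4   Jan    20        2
The sum of column 'days' is 41.

41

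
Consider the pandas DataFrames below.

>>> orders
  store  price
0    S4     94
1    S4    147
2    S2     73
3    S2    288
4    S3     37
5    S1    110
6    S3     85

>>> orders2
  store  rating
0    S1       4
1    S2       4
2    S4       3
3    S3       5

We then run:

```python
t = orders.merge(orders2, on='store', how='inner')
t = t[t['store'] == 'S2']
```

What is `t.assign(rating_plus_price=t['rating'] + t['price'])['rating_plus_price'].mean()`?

merge on 'store' (how='inner') → 7 rows:
  store  price  rating
0    S4     94       3
1    S4    147       3
2    S2     73       4
3    S2    288       4
4    S3     37       5
5    S1    110       4
6    S3     85       5
filter rows where store == 'S2':
  store  price  rating
2    S2     73       4
3    S2    288       4
add column rating_plus_price = t['rating'] + t['price']:
  store  price  rating  rating_plus_price
2    S2     73       4                 77
3    S2    288       4                292

184.5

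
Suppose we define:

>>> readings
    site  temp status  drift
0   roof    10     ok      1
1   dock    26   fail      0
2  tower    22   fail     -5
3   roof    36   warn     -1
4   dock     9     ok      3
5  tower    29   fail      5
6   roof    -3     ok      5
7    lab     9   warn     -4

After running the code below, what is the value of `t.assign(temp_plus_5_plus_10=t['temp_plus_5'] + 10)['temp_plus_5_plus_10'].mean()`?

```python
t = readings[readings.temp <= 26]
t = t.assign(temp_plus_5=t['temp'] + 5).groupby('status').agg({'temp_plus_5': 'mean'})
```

27.7777777778

filter rows where temp <= 26:
    site  temp status  drift
0   roof    10     ok      1
1   dock    26   fail      0
2  tower    22   fail     -5
4   dock     9     ok      3
6   roof    -3     ok      5
7    lab     9   warn     -4
add column temp_plus_5 = t['temp'] + 5:
    site  temp status  drift  temp_plus_5
0   roof    10     ok      1           15
1   dock    26   fail      0           31
2  tower    22   fail     -5           27
4   dock     9     ok      3           14
6   roof    -3     ok      5            2
7    lab     9   warn     -4           14
group by status, mean of temp_plus_5:
        temp_plus_5
status             
fail      29.000000
ok        10.333333
warn      14.000000
add column temp_plus_5_plus_10 = t['temp_plus_5'] + 10:
        temp_plus_5  temp_plus_5_plus_10
status                                  
fail      29.000000            39.000000
ok        10.333333            20.333333
warn      14.000000            24.000000
mean of column 'temp_plus_5_plus_10' → 27.7777777778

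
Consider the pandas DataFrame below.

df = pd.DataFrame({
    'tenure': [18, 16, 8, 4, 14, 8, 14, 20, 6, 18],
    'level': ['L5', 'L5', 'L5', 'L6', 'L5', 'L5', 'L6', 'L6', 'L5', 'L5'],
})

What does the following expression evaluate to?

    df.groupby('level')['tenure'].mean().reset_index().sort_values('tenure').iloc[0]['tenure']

group by level, mean of tenure:
level
L5    12.571429
L6    12.666667
Name: tenure, dtype: float64
reset_index():
  level     tenure
0    L5  12.571429
1    L6  12.666667
sort by tenure:
  level     tenure
0    L5  12.571429
1    L6  12.666667

12.5714285714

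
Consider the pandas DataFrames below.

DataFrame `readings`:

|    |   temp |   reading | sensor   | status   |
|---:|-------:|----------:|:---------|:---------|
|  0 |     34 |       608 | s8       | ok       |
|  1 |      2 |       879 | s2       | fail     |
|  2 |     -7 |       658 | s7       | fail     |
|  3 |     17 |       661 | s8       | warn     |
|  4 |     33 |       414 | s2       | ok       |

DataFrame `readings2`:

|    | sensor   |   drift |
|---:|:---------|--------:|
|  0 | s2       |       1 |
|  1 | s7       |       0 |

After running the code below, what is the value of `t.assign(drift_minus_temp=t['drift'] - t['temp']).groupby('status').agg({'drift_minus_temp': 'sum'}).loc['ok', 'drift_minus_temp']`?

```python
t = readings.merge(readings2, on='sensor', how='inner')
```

-32

merge on 'sensor' (how='inner') → 3 rows:
   temp  reading sensor status  drift
0     2      879     s2   fail      1
1    -7      658     s7   fail      0
2    33      414     s2     ok      1
add column drift_minus_temp = t['drift'] - t['temp']:
   temp  reading sensor status  drift  drift_minus_temp
0     2      879     s2   fail      1                -1
1    -7      658     s7   fail      0                 7
2    33      414     s2     ok      1               -32
group by status, sum of drift_minus_temp:
        drift_minus_temp
status                  
fail                   6
ok                   -32
value at row 'ok', column 'drift_minus_temp' → -32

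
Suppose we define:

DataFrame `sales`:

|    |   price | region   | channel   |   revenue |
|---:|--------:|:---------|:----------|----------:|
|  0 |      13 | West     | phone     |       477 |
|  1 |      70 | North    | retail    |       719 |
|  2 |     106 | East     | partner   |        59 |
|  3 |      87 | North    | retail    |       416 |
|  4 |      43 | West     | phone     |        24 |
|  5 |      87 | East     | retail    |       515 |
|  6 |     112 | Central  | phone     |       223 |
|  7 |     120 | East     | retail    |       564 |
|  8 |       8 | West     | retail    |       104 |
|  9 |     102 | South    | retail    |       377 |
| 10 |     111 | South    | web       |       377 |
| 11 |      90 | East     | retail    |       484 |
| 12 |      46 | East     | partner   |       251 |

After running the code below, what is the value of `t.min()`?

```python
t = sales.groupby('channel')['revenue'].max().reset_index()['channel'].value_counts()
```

1

group by channel, max of revenue:
channel
partner    251
phone      477
retail     719
web        377
Name: revenue, dtype: int64
reset_index():
   channel  revenue
0  partner      251
1    phone      477
2   retail      719
3      web      377
value_counts of channel:
channel
partner    1
phone      1
retail     1
web        1
Name: count, dtype: int64
The min of the resulting series is 1.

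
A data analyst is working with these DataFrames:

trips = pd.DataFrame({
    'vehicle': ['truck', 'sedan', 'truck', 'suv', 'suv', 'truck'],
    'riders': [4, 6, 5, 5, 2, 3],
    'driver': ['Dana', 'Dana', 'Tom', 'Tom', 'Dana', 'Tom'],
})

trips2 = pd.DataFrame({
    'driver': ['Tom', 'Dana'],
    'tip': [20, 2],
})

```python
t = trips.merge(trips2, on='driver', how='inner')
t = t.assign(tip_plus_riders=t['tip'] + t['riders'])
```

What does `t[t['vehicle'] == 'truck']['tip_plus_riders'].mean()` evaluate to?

merge on 'driver' (how='inner') → 6 rows:
  vehicle  riders driver  tip
0   truck       4   Dana    2
1   sedan       6   Dana    2
2   truck       5    Tom   20
3     suv       5    Tom   20
4     suv       2   Dana    2
5   truck       3    Tom   20
add column tip_plus_riders = t['tip'] + t['riders']:
  vehicle  riders driver  tip  tip_plus_riders
0   truck       4   Dana    2                6
1   sedan       6   Dana    2                8
2   truck       5    Tom   20               25
3     suv       5    Tom   20               25
4     suv       2   Dana    2                4
5   truck       3    Tom   20               23
filter rows where vehicle == 'truck':
  vehicle  riders driver  tip  tip_plus_riders
0   truck       4   Dana    2                6
2   truck       5    Tom   20               25
5   truck       3    Tom   20               23
mean of column 'tip_plus_riders' → 18.0

18.0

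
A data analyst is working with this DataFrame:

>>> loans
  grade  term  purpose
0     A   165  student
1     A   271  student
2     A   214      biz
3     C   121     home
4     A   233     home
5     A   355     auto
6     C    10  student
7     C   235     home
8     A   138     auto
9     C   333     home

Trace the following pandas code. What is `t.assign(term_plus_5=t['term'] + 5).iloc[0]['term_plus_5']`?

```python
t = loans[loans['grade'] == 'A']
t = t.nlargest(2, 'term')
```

filter rows where grade == 'A':
  grade  term  purpose
0     A   165  student
1     A   271  student
2     A   214      biz
4     A   233     home
5     A   355     auto
8     A   138     auto
take 2 rows with largest term:
  grade  term  purpose
5     A   355     auto
1     A   271  student
add column term_plus_5 = t['term'] + 5:
  grade  term  purpose  term_plus_5
5     A   355     auto          360
1     A   271  student          276
So iloc[0]['term_plus_5'] = 360.

360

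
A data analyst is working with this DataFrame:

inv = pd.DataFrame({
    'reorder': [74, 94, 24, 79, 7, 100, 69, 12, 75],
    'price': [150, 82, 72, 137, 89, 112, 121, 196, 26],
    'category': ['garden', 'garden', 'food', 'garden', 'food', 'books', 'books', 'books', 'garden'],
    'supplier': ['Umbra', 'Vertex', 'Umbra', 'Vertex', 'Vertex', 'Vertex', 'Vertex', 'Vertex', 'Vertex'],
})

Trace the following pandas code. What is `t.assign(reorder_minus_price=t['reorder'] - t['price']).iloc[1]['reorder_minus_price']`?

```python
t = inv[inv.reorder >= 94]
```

filter rows where reorder >= 94:
   reorder  price category supplier
1       94     82   garden   Vertex
5      100    112    books   Vertex
add column reorder_minus_price = t['reorder'] - t['price']:
   reorder  price category supplier  reorder_minus_price
1       94     82   garden   Vertex                   12
5      100    112    books   Vertex                  -12
Then the value at position 1, column 'reorder_minus_price': -12

-12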